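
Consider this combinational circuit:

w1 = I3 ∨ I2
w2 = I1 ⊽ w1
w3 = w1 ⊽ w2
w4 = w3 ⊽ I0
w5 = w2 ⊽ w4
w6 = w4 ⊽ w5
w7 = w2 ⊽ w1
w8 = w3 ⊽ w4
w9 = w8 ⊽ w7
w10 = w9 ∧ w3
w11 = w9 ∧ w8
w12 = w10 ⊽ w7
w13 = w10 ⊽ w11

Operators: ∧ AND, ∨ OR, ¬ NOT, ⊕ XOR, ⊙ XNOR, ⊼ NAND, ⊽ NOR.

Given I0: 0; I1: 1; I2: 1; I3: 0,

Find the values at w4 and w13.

w1 = I3 OR I2 = 0 OR 1 = 1
w2 = I1 NOR w1 = 1 NOR 1 = 0
w3 = w1 NOR w2 = 1 NOR 0 = 0
w4 = w3 NOR I0 = 0 NOR 0 = 1
w7 = w2 NOR w1 = 0 NOR 1 = 0
w8 = w3 NOR w4 = 0 NOR 1 = 0
w9 = w8 NOR w7 = 0 NOR 0 = 1
w10 = w9 AND w3 = 1 AND 0 = 0
w11 = w9 AND w8 = 1 AND 0 = 0
w13 = w10 NOR w11 = 0 NOR 0 = 1

w4 = 1, w13 = 1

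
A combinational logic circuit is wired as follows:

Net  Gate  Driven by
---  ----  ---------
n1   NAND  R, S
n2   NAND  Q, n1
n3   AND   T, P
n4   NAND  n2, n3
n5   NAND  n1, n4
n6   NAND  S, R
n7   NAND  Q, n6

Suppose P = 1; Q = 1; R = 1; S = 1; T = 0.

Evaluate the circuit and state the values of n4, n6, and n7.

n1 = R NAND S = 1 NAND 1 = 0
n2 = Q NAND n1 = 1 NAND 0 = 1
n3 = T AND P = 0 AND 1 = 0
n4 = n2 NAND n3 = 1 NAND 0 = 1
n6 = S NAND R = 1 NAND 1 = 0
n7 = Q NAND n6 = 1 NAND 0 = 1

n4 = 1, n6 = 0, n7 = 1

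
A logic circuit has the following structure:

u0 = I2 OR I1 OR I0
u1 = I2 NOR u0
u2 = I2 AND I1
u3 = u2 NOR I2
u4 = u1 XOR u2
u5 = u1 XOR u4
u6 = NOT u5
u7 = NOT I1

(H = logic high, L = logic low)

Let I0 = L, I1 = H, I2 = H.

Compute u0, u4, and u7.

u0 = H, u4 = H, u7 = L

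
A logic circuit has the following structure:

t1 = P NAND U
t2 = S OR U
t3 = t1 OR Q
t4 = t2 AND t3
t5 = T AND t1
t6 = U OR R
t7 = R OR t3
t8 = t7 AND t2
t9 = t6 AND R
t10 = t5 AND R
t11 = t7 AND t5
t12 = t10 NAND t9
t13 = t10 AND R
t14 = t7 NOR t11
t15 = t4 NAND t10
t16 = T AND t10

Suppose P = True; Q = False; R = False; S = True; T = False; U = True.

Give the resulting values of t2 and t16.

t2 = True, t16 = False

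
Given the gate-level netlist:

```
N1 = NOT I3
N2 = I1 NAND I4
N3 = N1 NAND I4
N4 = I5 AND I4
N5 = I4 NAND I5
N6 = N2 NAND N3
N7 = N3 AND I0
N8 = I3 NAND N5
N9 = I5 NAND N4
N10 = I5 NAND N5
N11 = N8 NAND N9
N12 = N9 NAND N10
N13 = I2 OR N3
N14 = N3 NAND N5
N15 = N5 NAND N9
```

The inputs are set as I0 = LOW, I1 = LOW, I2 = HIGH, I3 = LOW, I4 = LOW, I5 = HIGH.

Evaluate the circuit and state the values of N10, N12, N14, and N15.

N1 = NOT I3 = NOT LOW = HIGH
N3 = N1 NAND I4 = HIGH NAND LOW = HIGH
N4 = I5 AND I4 = HIGH AND LOW = LOW
N5 = I4 NAND I5 = LOW NAND HIGH = HIGH
N9 = I5 NAND N4 = HIGH NAND LOW = HIGH
N10 = I5 NAND N5 = HIGH NAND HIGH = LOW
N12 = N9 NAND N10 = HIGH NAND LOW = HIGH
N14 = N3 NAND N5 = HIGH NAND HIGH = LOW
N15 = N5 NAND N9 = HIGH NAND HIGH = LOW

N10 = LOW, N12 = HIGH, N14 = LOW, N15 = LOW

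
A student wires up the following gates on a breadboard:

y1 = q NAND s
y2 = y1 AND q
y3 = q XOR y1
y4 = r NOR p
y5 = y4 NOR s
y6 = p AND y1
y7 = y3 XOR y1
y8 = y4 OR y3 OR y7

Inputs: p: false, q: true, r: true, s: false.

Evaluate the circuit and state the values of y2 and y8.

y1 = q NAND s = true NAND false = true
y2 = y1 AND q = true AND true = true
y3 = q XOR y1 = true XOR true = false
y4 = r NOR p = true NOR false = false
y7 = y3 XOR y1 = false XOR true = true
y8 = y4 OR y3 OR y7 = false OR false OR true = true

y2 = true, y8 = true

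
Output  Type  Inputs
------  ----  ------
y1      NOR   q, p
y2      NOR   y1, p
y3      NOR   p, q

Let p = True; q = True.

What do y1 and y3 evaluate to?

y1 = q NOR p = True NOR True = False
y3 = p NOR q = True NOR True = False

y1 = False, y3 = False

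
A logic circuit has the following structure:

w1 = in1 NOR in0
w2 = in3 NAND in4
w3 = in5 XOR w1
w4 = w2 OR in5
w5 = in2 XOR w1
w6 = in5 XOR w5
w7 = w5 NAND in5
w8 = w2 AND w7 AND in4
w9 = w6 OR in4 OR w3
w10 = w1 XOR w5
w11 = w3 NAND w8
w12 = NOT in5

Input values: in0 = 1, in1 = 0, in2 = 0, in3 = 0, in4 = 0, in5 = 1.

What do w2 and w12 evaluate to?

w2 = 1  w12 = 0

w2 = in3 NAND in4 = 0 NAND 0 = 1
w12 = NOT in5 = NOT 1 = 0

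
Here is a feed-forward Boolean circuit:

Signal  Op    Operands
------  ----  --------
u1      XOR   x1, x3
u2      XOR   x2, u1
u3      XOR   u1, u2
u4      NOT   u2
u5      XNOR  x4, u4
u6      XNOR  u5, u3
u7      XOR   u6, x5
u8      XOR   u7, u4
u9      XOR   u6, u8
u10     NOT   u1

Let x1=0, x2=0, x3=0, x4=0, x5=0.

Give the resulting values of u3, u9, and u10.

u1 = x1 XOR x3 = 0 XOR 0 = 0
u2 = x2 XOR u1 = 0 XOR 0 = 0
u3 = u1 XOR u2 = 0 XOR 0 = 0
u4 = NOT u2 = NOT 0 = 1
u5 = x4 XNOR u4 = 0 XNOR 1 = 0
u6 = u5 XNOR u3 = 0 XNOR 0 = 1
u7 = u6 XOR x5 = 1 XOR 0 = 1
u8 = u7 XOR u4 = 1 XOR 1 = 0
u9 = u6 XOR u8 = 1 XOR 0 = 1
u10 = NOT u1 = NOT 0 = 1

u3 = 0; u9 = 1; u10 = 1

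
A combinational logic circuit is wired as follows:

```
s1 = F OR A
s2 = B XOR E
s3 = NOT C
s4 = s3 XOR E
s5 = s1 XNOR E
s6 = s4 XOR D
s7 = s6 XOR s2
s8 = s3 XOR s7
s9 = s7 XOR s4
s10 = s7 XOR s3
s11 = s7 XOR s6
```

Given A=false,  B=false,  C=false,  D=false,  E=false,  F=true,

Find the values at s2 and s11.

s2 = false  s11 = false

s2 = B XOR E = false XOR false = false
s3 = NOT C = NOT false = true
s4 = s3 XOR E = true XOR false = true
s6 = s4 XOR D = true XOR false = true
s7 = s6 XOR s2 = true XOR false = true
s11 = s7 XOR s6 = true XOR true = false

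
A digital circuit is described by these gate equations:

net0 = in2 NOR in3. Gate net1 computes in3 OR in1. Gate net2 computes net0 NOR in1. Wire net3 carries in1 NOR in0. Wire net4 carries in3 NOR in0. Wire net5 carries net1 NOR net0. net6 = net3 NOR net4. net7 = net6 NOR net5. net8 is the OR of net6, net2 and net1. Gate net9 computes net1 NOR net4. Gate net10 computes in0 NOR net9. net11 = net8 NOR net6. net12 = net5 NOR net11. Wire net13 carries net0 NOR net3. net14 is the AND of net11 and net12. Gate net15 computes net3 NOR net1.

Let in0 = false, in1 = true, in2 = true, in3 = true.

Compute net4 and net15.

net4 = false  net15 = false

net1 = in3 OR in1 = true OR true = true
net3 = in1 NOR in0 = true NOR false = false
net4 = in3 NOR in0 = true NOR false = false
net15 = net3 NOR net1 = false NOR true = false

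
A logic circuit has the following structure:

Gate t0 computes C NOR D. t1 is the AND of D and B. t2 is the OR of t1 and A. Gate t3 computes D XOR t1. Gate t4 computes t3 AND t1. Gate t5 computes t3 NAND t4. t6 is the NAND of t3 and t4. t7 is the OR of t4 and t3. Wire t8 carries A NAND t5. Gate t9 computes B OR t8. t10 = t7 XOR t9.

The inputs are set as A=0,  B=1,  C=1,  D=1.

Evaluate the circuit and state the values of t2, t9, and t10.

t2 = 1; t9 = 1; t10 = 1

t1 = D AND B = 1 AND 1 = 1
t2 = t1 OR A = 1 OR 0 = 1
t3 = D XOR t1 = 1 XOR 1 = 0
t4 = t3 AND t1 = 0 AND 1 = 0
t5 = t3 NAND t4 = 0 NAND 0 = 1
t7 = t4 OR t3 = 0 OR 0 = 0
t8 = A NAND t5 = 0 NAND 1 = 1
t9 = B OR t8 = 1 OR 1 = 1
t10 = t7 XOR t9 = 0 XOR 1 = 1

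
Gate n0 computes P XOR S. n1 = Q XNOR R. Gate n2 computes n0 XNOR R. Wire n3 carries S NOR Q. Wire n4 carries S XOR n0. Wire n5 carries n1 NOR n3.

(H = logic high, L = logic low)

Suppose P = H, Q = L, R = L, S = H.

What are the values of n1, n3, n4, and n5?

n0 = P XOR S = H XOR H = L
n1 = Q XNOR R = L XNOR L = H
n3 = S NOR Q = H NOR L = L
n4 = S XOR n0 = H XOR L = H
n5 = n1 NOR n3 = H NOR L = L

n1 = H  n3 = L  n4 = H  n5 = L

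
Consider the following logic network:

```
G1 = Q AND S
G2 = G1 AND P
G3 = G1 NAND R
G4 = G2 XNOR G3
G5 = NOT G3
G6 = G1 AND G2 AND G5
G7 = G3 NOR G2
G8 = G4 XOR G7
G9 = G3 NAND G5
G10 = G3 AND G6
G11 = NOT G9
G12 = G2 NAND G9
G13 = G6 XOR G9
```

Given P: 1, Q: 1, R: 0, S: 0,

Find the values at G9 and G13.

G1 = Q AND S = 1 AND 0 = 0
G2 = G1 AND P = 0 AND 1 = 0
G3 = G1 NAND R = 0 NAND 0 = 1
G5 = NOT G3 = NOT 1 = 0
G6 = G1 AND G2 AND G5 = 0 AND 0 AND 0 = 0
G9 = G3 NAND G5 = 1 NAND 0 = 1
G13 = G6 XOR G9 = 0 XOR 1 = 1

G9 = 1, G13 = 1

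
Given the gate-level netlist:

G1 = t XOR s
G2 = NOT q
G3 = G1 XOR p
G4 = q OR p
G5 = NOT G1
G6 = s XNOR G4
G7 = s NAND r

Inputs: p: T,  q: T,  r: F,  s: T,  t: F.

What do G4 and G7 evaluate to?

G4 = q OR p = T OR T = T
G7 = s NAND r = T NAND F = T

G4 = T; G7 = T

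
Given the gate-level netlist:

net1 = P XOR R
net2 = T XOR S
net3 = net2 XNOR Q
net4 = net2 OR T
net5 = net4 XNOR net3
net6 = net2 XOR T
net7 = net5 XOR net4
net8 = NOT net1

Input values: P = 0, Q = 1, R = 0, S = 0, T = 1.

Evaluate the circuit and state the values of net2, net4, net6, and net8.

net1 = P XOR R = 0 XOR 0 = 0
net2 = T XOR S = 1 XOR 0 = 1
net4 = net2 OR T = 1 OR 1 = 1
net6 = net2 XOR T = 1 XOR 1 = 0
net8 = NOT net1 = NOT 0 = 1

net2 = 1, net4 = 1, net6 = 0, net8 = 1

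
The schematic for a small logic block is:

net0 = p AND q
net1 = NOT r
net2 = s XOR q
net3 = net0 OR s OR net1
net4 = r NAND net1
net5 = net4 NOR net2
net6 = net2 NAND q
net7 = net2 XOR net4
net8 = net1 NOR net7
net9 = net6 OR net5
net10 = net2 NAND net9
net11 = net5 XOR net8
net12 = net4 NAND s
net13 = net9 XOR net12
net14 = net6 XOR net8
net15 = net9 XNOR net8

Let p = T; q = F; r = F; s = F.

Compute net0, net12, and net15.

net0 = F; net12 = T; net15 = F

net0 = p AND q = T AND F = F
net1 = NOT r = NOT F = T
net2 = s XOR q = F XOR F = F
net4 = r NAND net1 = F NAND T = T
net5 = net4 NOR net2 = T NOR F = F
net6 = net2 NAND q = F NAND F = T
net7 = net2 XOR net4 = F XOR T = T
net8 = net1 NOR net7 = T NOR T = F
net9 = net6 OR net5 = T OR F = T
net12 = net4 NAND s = T NAND F = T
net15 = net9 XNOR net8 = T XNOR F = F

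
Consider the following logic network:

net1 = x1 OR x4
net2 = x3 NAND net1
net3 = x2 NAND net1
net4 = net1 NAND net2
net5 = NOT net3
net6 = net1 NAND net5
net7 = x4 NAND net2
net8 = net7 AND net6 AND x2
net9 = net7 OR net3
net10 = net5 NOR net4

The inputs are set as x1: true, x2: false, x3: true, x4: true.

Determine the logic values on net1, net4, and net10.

net1 = true; net4 = true; net10 = false

net1 = x1 OR x4 = true OR true = true
net2 = x3 NAND net1 = true NAND true = false
net3 = x2 NAND net1 = false NAND true = true
net4 = net1 NAND net2 = true NAND false = true
net5 = NOT net3 = NOT true = false
net10 = net5 NOR net4 = false NOR true = false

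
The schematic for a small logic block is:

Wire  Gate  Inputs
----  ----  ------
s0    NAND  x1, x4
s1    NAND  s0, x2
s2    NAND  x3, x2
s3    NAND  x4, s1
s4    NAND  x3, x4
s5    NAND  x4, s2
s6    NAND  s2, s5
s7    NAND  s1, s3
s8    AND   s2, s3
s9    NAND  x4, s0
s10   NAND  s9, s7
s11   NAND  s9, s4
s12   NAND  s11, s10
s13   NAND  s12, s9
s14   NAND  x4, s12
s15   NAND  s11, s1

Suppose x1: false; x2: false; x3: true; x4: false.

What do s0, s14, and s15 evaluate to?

s0 = true; s14 = true; s15 = true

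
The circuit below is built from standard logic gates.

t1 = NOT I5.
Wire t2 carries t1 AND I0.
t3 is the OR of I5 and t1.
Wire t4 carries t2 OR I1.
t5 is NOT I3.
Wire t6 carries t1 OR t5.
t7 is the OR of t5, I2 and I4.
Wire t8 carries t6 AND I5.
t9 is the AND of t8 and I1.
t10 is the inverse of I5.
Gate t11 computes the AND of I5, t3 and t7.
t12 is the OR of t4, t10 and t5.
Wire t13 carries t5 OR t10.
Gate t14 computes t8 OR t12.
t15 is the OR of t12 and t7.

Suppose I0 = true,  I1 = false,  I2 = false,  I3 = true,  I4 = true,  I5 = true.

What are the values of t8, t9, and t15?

t8 = false, t9 = false, t15 = true

t1 = NOT I5 = NOT true = false
t2 = t1 AND I0 = false AND true = false
t4 = t2 OR I1 = false OR false = false
t5 = NOT I3 = NOT true = false
t6 = t1 OR t5 = false OR false = false
t7 = t5 OR I2 OR I4 = false OR false OR true = true
t8 = t6 AND I5 = false AND true = false
t9 = t8 AND I1 = false AND false = false
t10 = NOT I5 = NOT true = false
t12 = t4 OR t10 OR t5 = false OR false OR false = false
t15 = t12 OR t7 = false OR true = true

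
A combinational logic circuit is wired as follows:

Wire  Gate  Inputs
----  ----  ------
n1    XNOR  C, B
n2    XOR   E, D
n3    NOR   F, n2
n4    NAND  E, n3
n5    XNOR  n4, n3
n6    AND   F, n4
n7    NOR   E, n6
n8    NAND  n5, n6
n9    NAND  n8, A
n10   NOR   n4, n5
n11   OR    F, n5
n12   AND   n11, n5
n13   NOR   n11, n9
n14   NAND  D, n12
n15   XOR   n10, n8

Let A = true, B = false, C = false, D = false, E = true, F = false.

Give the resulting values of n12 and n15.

n2 = E XOR D = true XOR false = true
n3 = F NOR n2 = false NOR true = false
n4 = E NAND n3 = true NAND false = true
n5 = n4 XNOR n3 = true XNOR false = false
n6 = F AND n4 = false AND true = false
n8 = n5 NAND n6 = false NAND false = true
n10 = n4 NOR n5 = true NOR false = false
n11 = F OR n5 = false OR false = false
n12 = n11 AND n5 = false AND false = false
n15 = n10 XOR n8 = false XOR true = true

n12 = false; n15 = true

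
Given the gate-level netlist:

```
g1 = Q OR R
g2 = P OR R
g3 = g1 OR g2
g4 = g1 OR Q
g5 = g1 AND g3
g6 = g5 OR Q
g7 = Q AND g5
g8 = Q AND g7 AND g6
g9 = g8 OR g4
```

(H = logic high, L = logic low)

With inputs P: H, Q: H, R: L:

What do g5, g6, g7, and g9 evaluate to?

g1 = Q OR R = H OR L = H
g2 = P OR R = H OR L = H
g3 = g1 OR g2 = H OR H = H
g4 = g1 OR Q = H OR H = H
g5 = g1 AND g3 = H AND H = H
g6 = g5 OR Q = H OR H = H
g7 = Q AND g5 = H AND H = H
g8 = Q AND g7 AND g6 = H AND H AND H = H
g9 = g8 OR g4 = H OR H = H

g5 = H, g6 = H, g7 = H, g9 = H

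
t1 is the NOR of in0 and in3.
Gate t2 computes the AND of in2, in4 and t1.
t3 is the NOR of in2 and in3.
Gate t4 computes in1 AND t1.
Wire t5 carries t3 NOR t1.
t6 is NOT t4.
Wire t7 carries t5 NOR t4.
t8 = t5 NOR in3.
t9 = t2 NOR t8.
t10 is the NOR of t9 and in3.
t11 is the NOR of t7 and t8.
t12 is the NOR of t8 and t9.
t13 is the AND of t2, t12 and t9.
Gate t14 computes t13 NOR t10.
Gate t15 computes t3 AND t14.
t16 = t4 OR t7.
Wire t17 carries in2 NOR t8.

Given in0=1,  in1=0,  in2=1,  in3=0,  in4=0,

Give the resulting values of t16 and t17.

t16 = 0  t17 = 0

t1 = in0 NOR in3 = 1 NOR 0 = 0
t3 = in2 NOR in3 = 1 NOR 0 = 0
t4 = in1 AND t1 = 0 AND 0 = 0
t5 = t3 NOR t1 = 0 NOR 0 = 1
t7 = t5 NOR t4 = 1 NOR 0 = 0
t8 = t5 NOR in3 = 1 NOR 0 = 0
t16 = t4 OR t7 = 0 OR 0 = 0
t17 = in2 NOR t8 = 1 NOR 0 = 0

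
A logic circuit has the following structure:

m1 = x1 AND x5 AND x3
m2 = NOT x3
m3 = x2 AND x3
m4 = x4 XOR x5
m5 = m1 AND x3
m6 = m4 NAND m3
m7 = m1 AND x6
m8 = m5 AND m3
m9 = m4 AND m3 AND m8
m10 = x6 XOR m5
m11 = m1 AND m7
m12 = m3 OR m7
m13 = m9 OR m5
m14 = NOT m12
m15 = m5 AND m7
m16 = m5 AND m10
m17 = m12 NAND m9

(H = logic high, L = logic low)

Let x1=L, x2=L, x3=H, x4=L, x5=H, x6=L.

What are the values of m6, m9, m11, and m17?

m1 = x1 AND x5 AND x3 = L AND H AND H = L
m3 = x2 AND x3 = L AND H = L
m4 = x4 XOR x5 = L XOR H = H
m5 = m1 AND x3 = L AND H = L
m6 = m4 NAND m3 = H NAND L = H
m7 = m1 AND x6 = L AND L = L
m8 = m5 AND m3 = L AND L = L
m9 = m4 AND m3 AND m8 = H AND L AND L = L
m11 = m1 AND m7 = L AND L = L
m12 = m3 OR m7 = L OR L = L
m17 = m12 NAND m9 = L NAND L = H

m6 = H, m9 = L, m11 = L, m17 = H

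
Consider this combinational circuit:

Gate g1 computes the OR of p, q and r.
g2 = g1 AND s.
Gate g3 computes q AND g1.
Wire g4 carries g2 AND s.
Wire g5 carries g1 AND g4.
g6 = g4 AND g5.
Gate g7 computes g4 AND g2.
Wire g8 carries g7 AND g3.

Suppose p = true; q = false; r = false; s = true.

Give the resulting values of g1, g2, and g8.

g1 = true, g2 = true, g8 = false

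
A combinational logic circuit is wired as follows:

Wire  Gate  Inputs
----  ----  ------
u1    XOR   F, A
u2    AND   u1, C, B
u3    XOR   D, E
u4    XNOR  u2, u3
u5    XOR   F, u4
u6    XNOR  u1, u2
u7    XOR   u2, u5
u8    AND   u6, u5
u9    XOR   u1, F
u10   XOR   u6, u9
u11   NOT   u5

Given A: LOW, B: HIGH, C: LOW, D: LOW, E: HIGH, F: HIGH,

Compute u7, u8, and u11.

u7 = HIGH; u8 = LOW; u11 = LOW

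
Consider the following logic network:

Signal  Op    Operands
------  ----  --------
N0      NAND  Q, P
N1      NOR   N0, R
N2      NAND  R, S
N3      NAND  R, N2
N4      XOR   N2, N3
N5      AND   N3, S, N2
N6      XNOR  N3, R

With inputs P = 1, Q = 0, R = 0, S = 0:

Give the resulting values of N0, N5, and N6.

N0 = Q NAND P = 0 NAND 1 = 1
N2 = R NAND S = 0 NAND 0 = 1
N3 = R NAND N2 = 0 NAND 1 = 1
N5 = N3 AND S AND N2 = 1 AND 0 AND 1 = 0
N6 = N3 XNOR R = 1 XNOR 0 = 0

N0 = 1  N5 = 0  N6 = 0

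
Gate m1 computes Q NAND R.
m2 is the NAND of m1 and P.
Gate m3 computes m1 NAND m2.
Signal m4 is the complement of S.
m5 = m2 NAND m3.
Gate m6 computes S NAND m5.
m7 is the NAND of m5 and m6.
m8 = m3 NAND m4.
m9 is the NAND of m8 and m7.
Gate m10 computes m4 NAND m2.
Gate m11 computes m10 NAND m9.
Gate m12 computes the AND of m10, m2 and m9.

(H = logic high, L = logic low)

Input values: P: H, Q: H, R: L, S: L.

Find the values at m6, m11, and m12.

m6 = H, m11 = L, m12 = L

m1 = Q NAND R = H NAND L = H
m2 = m1 NAND P = H NAND H = L
m3 = m1 NAND m2 = H NAND L = H
m4 = NOT S = NOT L = H
m5 = m2 NAND m3 = L NAND H = H
m6 = S NAND m5 = L NAND H = H
m7 = m5 NAND m6 = H NAND H = L
m8 = m3 NAND m4 = H NAND H = L
m9 = m8 NAND m7 = L NAND L = H
m10 = m4 NAND m2 = H NAND L = H
m11 = m10 NAND m9 = H NAND H = L
m12 = m10 AND m2 AND m9 = H AND L AND H = L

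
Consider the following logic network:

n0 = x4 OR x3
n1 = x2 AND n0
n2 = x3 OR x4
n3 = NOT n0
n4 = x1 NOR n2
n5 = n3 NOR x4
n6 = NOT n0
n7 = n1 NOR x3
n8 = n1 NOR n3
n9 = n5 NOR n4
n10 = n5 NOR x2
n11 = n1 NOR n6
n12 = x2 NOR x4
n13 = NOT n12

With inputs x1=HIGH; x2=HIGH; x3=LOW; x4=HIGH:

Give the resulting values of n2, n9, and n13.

n0 = x4 OR x3 = HIGH OR LOW = HIGH
n2 = x3 OR x4 = LOW OR HIGH = HIGH
n3 = NOT n0 = NOT HIGH = LOW
n4 = x1 NOR n2 = HIGH NOR HIGH = LOW
n5 = n3 NOR x4 = LOW NOR HIGH = LOW
n9 = n5 NOR n4 = LOW NOR LOW = HIGH
n12 = x2 NOR x4 = HIGH NOR HIGH = LOW
n13 = NOT n12 = NOT LOW = HIGH

n2 = HIGH  n9 = HIGH  n13 = HIGH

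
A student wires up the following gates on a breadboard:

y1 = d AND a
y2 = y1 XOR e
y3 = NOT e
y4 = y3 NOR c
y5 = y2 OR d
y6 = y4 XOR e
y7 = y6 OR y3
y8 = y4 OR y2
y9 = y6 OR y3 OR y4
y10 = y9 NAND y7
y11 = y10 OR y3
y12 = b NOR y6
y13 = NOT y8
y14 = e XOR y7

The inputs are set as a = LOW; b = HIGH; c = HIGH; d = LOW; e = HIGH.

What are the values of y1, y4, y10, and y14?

y1 = LOW; y4 = LOW; y10 = LOW; y14 = LOW

y1 = d AND a = LOW AND LOW = LOW
y3 = NOT e = NOT HIGH = LOW
y4 = y3 NOR c = LOW NOR HIGH = LOW
y6 = y4 XOR e = LOW XOR HIGH = HIGH
y7 = y6 OR y3 = HIGH OR LOW = HIGH
y9 = y6 OR y3 OR y4 = HIGH OR LOW OR LOW = HIGH
y10 = y9 NAND y7 = HIGH NAND HIGH = LOW
y14 = e XOR y7 = HIGH XOR HIGH = LOW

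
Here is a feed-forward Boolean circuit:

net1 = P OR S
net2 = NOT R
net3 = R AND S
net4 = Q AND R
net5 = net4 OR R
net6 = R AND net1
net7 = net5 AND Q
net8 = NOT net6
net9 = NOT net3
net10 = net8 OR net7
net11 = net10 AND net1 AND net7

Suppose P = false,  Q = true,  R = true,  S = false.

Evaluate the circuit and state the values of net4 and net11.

net4 = true, net11 = false

net1 = P OR S = false OR false = false
net4 = Q AND R = true AND true = true
net5 = net4 OR R = true OR true = true
net6 = R AND net1 = true AND false = false
net7 = net5 AND Q = true AND true = true
net8 = NOT net6 = NOT false = true
net10 = net8 OR net7 = true OR true = true
net11 = net10 AND net1 AND net7 = true AND false AND true = false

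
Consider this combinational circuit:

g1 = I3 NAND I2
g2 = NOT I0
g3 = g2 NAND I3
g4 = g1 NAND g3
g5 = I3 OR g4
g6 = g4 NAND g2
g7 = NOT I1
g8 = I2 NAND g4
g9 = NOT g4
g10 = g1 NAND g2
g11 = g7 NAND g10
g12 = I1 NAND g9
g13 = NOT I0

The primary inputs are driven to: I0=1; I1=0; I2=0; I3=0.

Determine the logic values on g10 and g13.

g10 = 1, g13 = 0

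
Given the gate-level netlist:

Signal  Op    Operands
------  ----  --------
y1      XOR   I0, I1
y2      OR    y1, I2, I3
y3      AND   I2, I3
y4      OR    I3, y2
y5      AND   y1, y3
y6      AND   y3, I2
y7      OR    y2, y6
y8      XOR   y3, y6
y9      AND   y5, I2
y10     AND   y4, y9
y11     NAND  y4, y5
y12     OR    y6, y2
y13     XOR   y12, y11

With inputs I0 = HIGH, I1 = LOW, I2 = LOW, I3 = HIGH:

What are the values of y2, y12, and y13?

y1 = I0 XOR I1 = HIGH XOR LOW = HIGH
y2 = y1 OR I2 OR I3 = HIGH OR LOW OR HIGH = HIGH
y3 = I2 AND I3 = LOW AND HIGH = LOW
y4 = I3 OR y2 = HIGH OR HIGH = HIGH
y5 = y1 AND y3 = HIGH AND LOW = LOW
y6 = y3 AND I2 = LOW AND LOW = LOW
y11 = y4 NAND y5 = HIGH NAND LOW = HIGH
y12 = y6 OR y2 = LOW OR HIGH = HIGH
y13 = y12 XOR y11 = HIGH XOR HIGH = LOW

y2 = HIGH, y12 = HIGH, y13 = LOW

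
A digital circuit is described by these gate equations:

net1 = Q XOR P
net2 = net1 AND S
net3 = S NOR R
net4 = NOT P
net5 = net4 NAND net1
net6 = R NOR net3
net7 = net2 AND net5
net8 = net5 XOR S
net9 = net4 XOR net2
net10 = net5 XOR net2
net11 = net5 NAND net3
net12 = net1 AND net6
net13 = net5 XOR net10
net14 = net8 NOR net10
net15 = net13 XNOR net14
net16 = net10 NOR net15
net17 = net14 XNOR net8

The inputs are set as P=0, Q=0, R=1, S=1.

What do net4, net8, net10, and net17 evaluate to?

net1 = Q XOR P = 0 XOR 0 = 0
net2 = net1 AND S = 0 AND 1 = 0
net4 = NOT P = NOT 0 = 1
net5 = net4 NAND net1 = 1 NAND 0 = 1
net8 = net5 XOR S = 1 XOR 1 = 0
net10 = net5 XOR net2 = 1 XOR 0 = 1
net14 = net8 NOR net10 = 0 NOR 1 = 0
net17 = net14 XNOR net8 = 0 XNOR 0 = 1

net4 = 1, net8 = 0, net10 = 1, net17 = 1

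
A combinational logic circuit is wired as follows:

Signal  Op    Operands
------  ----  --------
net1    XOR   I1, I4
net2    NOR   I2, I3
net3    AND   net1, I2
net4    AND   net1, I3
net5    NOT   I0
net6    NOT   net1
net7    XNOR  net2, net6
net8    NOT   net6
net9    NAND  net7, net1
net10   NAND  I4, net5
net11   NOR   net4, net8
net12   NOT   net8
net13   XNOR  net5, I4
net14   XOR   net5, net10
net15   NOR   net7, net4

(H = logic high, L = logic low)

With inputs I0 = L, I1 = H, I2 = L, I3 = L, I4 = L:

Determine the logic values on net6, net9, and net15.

net6 = L, net9 = H, net15 = H

net1 = I1 XOR I4 = H XOR L = H
net2 = I2 NOR I3 = L NOR L = H
net4 = net1 AND I3 = H AND L = L
net6 = NOT net1 = NOT H = L
net7 = net2 XNOR net6 = H XNOR L = L
net9 = net7 NAND net1 = L NAND H = H
net15 = net7 NOR net4 = L NOR L = H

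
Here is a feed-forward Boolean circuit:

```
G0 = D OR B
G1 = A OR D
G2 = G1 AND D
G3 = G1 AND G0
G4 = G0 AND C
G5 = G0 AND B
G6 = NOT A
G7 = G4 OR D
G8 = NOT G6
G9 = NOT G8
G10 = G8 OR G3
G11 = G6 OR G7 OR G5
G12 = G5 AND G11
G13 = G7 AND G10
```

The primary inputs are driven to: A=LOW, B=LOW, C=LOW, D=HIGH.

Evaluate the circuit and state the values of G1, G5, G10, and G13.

G0 = D OR B = HIGH OR LOW = HIGH
G1 = A OR D = LOW OR HIGH = HIGH
G3 = G1 AND G0 = HIGH AND HIGH = HIGH
G4 = G0 AND C = HIGH AND LOW = LOW
G5 = G0 AND B = HIGH AND LOW = LOW
G6 = NOT A = NOT LOW = HIGH
G7 = G4 OR D = LOW OR HIGH = HIGH
G8 = NOT G6 = NOT HIGH = LOW
G10 = G8 OR G3 = LOW OR HIGH = HIGH
G13 = G7 AND G10 = HIGH AND HIGH = HIGH

G1 = HIGH  G5 = LOW  G10 = HIGH  G13 = HIGH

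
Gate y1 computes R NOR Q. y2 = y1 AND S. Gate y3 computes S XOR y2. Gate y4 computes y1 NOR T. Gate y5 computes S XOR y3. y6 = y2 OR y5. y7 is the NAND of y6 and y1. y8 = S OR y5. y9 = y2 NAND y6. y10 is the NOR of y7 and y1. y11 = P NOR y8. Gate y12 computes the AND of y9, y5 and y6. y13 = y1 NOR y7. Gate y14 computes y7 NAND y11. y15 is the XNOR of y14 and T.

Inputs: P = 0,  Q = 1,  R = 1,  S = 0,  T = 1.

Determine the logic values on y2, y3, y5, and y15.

y1 = R NOR Q = 1 NOR 1 = 0
y2 = y1 AND S = 0 AND 0 = 0
y3 = S XOR y2 = 0 XOR 0 = 0
y5 = S XOR y3 = 0 XOR 0 = 0
y6 = y2 OR y5 = 0 OR 0 = 0
y7 = y6 NAND y1 = 0 NAND 0 = 1
y8 = S OR y5 = 0 OR 0 = 0
y11 = P NOR y8 = 0 NOR 0 = 1
y14 = y7 NAND y11 = 1 NAND 1 = 0
y15 = y14 XNOR T = 0 XNOR 1 = 0

y2 = 0, y3 = 0, y5 = 0, y15 = 0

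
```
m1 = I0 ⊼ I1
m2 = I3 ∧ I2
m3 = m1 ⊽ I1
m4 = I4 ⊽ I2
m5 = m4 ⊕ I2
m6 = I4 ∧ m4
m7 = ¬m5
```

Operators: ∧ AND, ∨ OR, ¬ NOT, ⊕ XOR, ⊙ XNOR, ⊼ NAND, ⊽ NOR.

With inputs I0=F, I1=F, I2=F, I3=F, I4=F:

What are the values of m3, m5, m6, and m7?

m3 = F; m5 = T; m6 = F; m7 = F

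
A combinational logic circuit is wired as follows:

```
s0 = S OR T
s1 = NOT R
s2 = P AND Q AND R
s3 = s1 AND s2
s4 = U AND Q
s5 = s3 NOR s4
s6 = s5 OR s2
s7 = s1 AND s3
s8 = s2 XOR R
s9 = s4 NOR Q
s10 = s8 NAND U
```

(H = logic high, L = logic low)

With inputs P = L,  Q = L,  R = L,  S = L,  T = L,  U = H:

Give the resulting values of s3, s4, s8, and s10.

s3 = L, s4 = L, s8 = L, s10 = H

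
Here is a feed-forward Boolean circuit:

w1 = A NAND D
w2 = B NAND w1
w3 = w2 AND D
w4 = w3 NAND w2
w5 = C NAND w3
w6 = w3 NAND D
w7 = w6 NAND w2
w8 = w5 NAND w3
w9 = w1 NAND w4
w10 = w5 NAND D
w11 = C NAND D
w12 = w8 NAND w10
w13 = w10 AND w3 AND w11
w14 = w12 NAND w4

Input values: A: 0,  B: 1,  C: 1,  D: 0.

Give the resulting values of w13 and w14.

w13 = 0, w14 = 1

w1 = A NAND D = 0 NAND 0 = 1
w2 = B NAND w1 = 1 NAND 1 = 0
w3 = w2 AND D = 0 AND 0 = 0
w4 = w3 NAND w2 = 0 NAND 0 = 1
w5 = C NAND w3 = 1 NAND 0 = 1
w8 = w5 NAND w3 = 1 NAND 0 = 1
w10 = w5 NAND D = 1 NAND 0 = 1
w11 = C NAND D = 1 NAND 0 = 1
w12 = w8 NAND w10 = 1 NAND 1 = 0
w13 = w10 AND w3 AND w11 = 1 AND 0 AND 1 = 0
w14 = w12 NAND w4 = 0 NAND 1 = 1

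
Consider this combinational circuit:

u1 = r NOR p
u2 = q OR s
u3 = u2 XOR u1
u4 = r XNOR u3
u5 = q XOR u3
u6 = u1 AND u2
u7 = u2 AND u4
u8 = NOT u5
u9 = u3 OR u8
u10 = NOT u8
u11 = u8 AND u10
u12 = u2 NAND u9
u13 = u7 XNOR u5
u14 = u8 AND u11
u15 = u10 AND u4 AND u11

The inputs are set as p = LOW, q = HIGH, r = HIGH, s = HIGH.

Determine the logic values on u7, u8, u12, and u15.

u7 = HIGH; u8 = HIGH; u12 = LOW; u15 = LOW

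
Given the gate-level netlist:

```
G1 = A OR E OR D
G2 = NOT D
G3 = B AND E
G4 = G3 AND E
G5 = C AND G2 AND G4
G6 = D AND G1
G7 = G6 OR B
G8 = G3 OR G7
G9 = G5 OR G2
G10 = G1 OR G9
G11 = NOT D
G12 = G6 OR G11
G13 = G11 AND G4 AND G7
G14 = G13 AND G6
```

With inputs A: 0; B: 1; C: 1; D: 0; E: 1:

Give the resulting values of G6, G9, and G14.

G6 = 0  G9 = 1  G14 = 0

G1 = A OR E OR D = 0 OR 1 OR 0 = 1
G2 = NOT D = NOT 0 = 1
G3 = B AND E = 1 AND 1 = 1
G4 = G3 AND E = 1 AND 1 = 1
G5 = C AND G2 AND G4 = 1 AND 1 AND 1 = 1
G6 = D AND G1 = 0 AND 1 = 0
G7 = G6 OR B = 0 OR 1 = 1
G9 = G5 OR G2 = 1 OR 1 = 1
G11 = NOT D = NOT 0 = 1
G13 = G11 AND G4 AND G7 = 1 AND 1 AND 1 = 1
G14 = G13 AND G6 = 1 AND 0 = 0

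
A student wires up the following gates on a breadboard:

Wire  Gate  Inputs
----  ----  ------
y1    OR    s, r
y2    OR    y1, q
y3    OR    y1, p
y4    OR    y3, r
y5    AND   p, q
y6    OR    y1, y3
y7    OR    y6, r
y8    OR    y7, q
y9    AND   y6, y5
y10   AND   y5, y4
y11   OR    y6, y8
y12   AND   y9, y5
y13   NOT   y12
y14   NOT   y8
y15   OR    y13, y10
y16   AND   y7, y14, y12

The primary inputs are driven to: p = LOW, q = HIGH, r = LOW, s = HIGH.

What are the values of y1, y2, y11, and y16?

y1 = HIGH, y2 = HIGH, y11 = HIGH, y16 = LOW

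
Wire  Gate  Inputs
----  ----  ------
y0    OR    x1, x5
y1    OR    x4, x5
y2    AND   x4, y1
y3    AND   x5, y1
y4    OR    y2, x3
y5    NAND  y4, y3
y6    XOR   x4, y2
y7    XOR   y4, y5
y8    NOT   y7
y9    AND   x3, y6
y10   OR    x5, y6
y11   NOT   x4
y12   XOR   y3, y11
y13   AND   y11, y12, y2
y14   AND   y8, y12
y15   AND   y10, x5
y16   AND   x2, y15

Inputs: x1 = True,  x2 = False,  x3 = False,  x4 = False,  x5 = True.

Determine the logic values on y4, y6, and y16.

y4 = False, y6 = False, y16 = False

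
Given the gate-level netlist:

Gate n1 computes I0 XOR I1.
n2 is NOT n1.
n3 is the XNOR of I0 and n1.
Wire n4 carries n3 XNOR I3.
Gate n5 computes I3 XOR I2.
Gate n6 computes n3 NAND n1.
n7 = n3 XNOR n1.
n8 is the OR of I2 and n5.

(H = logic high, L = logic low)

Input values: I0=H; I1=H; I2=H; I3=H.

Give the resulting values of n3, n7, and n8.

n3 = L  n7 = H  n8 = H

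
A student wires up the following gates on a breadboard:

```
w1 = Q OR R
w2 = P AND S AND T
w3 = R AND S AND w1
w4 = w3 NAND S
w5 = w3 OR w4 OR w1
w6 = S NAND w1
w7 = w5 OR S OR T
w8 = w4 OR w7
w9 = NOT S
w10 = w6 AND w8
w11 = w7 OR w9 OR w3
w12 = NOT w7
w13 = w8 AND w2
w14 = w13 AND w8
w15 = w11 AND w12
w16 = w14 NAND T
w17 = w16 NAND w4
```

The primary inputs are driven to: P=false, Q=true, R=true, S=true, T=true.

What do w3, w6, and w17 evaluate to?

w3 = true  w6 = false  w17 = true

w1 = Q OR R = true OR true = true
w2 = P AND S AND T = false AND true AND true = false
w3 = R AND S AND w1 = true AND true AND true = true
w4 = w3 NAND S = true NAND true = false
w5 = w3 OR w4 OR w1 = true OR false OR true = true
w6 = S NAND w1 = true NAND true = false
w7 = w5 OR S OR T = true OR true OR true = true
w8 = w4 OR w7 = false OR true = true
w13 = w8 AND w2 = true AND false = false
w14 = w13 AND w8 = false AND true = false
w16 = w14 NAND T = false NAND true = true
w17 = w16 NAND w4 = true NAND false = true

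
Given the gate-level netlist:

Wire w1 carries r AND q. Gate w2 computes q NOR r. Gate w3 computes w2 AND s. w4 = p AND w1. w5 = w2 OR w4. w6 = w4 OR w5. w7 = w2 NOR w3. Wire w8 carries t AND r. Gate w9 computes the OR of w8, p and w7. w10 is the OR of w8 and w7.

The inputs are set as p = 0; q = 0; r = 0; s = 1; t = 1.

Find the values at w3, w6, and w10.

w1 = r AND q = 0 AND 0 = 0
w2 = q NOR r = 0 NOR 0 = 1
w3 = w2 AND s = 1 AND 1 = 1
w4 = p AND w1 = 0 AND 0 = 0
w5 = w2 OR w4 = 1 OR 0 = 1
w6 = w4 OR w5 = 0 OR 1 = 1
w7 = w2 NOR w3 = 1 NOR 1 = 0
w8 = t AND r = 1 AND 0 = 0
w10 = w8 OR w7 = 0 OR 0 = 0

w3 = 1; w6 = 1; w10 = 0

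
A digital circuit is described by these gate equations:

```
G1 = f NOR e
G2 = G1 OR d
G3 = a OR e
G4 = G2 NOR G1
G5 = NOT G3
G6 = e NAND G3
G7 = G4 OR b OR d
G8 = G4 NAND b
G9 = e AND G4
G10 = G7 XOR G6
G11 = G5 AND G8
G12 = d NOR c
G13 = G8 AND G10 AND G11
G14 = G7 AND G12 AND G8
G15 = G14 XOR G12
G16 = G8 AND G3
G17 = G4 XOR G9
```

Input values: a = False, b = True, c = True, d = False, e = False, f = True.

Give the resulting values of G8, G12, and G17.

G8 = False, G12 = False, G17 = True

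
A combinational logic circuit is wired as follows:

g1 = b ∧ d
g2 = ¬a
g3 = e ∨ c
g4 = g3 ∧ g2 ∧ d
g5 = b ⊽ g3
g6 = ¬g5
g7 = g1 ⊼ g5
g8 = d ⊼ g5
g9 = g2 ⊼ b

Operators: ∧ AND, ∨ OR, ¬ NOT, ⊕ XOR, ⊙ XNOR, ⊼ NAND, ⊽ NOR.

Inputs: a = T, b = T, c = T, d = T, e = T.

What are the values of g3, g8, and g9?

g3 = T, g8 = T, g9 = T

g2 = NOT a = NOT T = F
g3 = e OR c = T OR T = T
g5 = b NOR g3 = T NOR T = F
g8 = d NAND g5 = T NAND F = T
g9 = g2 NAND b = F NAND T = T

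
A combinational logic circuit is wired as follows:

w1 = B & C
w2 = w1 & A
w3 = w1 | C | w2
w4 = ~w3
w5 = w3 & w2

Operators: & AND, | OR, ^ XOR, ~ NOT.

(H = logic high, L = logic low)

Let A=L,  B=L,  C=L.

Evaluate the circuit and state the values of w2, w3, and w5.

w1 = B AND C = L AND L = L
w2 = w1 AND A = L AND L = L
w3 = w1 OR C OR w2 = L OR L OR L = L
w5 = w3 AND w2 = L AND L = L

w2 = L, w3 = L, w5 = L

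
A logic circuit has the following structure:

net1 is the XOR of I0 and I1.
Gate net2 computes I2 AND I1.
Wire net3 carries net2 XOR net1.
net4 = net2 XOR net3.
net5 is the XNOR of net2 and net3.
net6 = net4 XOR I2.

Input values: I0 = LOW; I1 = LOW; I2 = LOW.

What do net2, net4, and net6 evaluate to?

net2 = LOW, net4 = LOW, net6 = LOW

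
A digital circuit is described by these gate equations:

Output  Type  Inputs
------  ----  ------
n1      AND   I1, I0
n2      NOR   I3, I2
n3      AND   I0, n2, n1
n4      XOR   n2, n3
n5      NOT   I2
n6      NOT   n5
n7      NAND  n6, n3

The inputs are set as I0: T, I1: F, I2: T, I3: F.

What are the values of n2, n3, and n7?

n1 = I1 AND I0 = F AND T = F
n2 = I3 NOR I2 = F NOR T = F
n3 = I0 AND n2 AND n1 = T AND F AND F = F
n5 = NOT I2 = NOT T = F
n6 = NOT n5 = NOT F = T
n7 = n6 NAND n3 = T NAND F = T

n2 = F, n3 = F, n7 = T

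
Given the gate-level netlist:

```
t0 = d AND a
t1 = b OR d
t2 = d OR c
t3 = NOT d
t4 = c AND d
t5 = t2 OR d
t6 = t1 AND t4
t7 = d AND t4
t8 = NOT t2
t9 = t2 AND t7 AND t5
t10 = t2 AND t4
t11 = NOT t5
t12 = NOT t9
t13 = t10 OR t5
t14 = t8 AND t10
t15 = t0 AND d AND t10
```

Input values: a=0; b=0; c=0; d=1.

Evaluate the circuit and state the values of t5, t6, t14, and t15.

t5 = 1, t6 = 0, t14 = 0, t15 = 0

t0 = d AND a = 1 AND 0 = 0
t1 = b OR d = 0 OR 1 = 1
t2 = d OR c = 1 OR 0 = 1
t4 = c AND d = 0 AND 1 = 0
t5 = t2 OR d = 1 OR 1 = 1
t6 = t1 AND t4 = 1 AND 0 = 0
t8 = NOT t2 = NOT 1 = 0
t10 = t2 AND t4 = 1 AND 0 = 0
t14 = t8 AND t10 = 0 AND 0 = 0
t15 = t0 AND d AND t10 = 0 AND 1 AND 0 = 0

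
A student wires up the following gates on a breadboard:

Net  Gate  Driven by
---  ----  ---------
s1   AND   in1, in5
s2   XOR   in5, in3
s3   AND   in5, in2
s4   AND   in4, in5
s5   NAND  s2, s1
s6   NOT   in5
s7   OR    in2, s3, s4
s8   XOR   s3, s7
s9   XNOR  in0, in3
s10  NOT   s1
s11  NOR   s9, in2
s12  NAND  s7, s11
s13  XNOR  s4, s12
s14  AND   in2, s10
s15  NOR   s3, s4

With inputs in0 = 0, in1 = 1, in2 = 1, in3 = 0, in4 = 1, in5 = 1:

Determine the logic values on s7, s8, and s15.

s3 = in5 AND in2 = 1 AND 1 = 1
s4 = in4 AND in5 = 1 AND 1 = 1
s7 = in2 OR s3 OR s4 = 1 OR 1 OR 1 = 1
s8 = s3 XOR s7 = 1 XOR 1 = 0
s15 = s3 NOR s4 = 1 NOR 1 = 0

s7 = 1, s8 = 0, s15 = 0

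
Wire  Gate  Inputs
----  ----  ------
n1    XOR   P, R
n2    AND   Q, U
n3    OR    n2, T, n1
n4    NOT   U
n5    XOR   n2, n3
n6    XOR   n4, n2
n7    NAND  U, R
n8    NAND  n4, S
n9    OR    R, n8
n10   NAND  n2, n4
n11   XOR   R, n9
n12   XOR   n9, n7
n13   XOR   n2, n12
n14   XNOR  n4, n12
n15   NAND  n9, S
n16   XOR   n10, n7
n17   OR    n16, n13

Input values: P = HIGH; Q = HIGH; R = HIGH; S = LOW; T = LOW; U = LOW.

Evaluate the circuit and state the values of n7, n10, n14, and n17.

n7 = HIGH, n10 = HIGH, n14 = LOW, n17 = LOW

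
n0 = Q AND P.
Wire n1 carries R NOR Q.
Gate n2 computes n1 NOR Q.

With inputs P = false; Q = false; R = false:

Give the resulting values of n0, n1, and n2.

n0 = false  n1 = true  n2 = false

n0 = Q AND P = false AND false = false
n1 = R NOR Q = false NOR false = true
n2 = n1 NOR Q = true NOR false = false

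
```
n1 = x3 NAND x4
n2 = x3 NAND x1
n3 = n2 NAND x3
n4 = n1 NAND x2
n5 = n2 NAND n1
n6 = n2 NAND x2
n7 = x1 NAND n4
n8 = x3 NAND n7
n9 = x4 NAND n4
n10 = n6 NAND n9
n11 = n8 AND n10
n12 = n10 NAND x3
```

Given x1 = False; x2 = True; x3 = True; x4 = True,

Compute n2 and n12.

n1 = x3 NAND x4 = True NAND True = False
n2 = x3 NAND x1 = True NAND False = True
n4 = n1 NAND x2 = False NAND True = True
n6 = n2 NAND x2 = True NAND True = False
n9 = x4 NAND n4 = True NAND True = False
n10 = n6 NAND n9 = False NAND False = True
n12 = n10 NAND x3 = True NAND True = False

n2 = True; n12 = False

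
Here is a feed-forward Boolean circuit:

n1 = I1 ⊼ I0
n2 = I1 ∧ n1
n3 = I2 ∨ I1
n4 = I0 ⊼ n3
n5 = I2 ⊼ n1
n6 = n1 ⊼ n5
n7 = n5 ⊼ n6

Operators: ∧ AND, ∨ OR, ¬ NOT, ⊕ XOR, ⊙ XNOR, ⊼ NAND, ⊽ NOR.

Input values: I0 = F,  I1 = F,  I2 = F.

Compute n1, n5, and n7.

n1 = I1 NAND I0 = F NAND F = T
n5 = I2 NAND n1 = F NAND T = T
n6 = n1 NAND n5 = T NAND T = F
n7 = n5 NAND n6 = T NAND F = T

n1 = T, n5 = T, n7 = T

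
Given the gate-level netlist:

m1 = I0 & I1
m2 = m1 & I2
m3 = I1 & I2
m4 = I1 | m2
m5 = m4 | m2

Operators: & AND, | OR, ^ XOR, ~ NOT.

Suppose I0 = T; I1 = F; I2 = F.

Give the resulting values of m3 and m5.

m3 = F  m5 = F

m1 = I0 AND I1 = T AND F = F
m2 = m1 AND I2 = F AND F = F
m3 = I1 AND I2 = F AND F = F
m4 = I1 OR m2 = F OR F = F
m5 = m4 OR m2 = F OR F = F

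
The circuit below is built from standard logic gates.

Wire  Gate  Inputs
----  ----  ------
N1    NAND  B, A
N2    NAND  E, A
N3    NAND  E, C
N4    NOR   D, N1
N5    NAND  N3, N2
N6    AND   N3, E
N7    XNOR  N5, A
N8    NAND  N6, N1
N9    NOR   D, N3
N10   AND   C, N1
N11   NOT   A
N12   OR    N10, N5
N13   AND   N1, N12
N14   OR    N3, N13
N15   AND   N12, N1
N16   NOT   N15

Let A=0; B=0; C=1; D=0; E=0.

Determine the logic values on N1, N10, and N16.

N1 = B NAND A = 0 NAND 0 = 1
N2 = E NAND A = 0 NAND 0 = 1
N3 = E NAND C = 0 NAND 1 = 1
N5 = N3 NAND N2 = 1 NAND 1 = 0
N10 = C AND N1 = 1 AND 1 = 1
N12 = N10 OR N5 = 1 OR 0 = 1
N15 = N12 AND N1 = 1 AND 1 = 1
N16 = NOT N15 = NOT 1 = 0

N1 = 1  N10 = 1  N16 = 0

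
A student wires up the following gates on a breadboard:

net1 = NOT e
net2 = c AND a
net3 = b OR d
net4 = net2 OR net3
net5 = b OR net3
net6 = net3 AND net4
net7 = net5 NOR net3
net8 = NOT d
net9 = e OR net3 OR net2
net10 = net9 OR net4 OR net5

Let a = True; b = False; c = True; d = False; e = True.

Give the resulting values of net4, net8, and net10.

net2 = c AND a = True AND True = True
net3 = b OR d = False OR False = False
net4 = net2 OR net3 = True OR False = True
net5 = b OR net3 = False OR False = False
net8 = NOT d = NOT False = True
net9 = e OR net3 OR net2 = True OR False OR True = True
net10 = net9 OR net4 OR net5 = True OR True OR False = True

net4 = True; net8 = True; net10 = True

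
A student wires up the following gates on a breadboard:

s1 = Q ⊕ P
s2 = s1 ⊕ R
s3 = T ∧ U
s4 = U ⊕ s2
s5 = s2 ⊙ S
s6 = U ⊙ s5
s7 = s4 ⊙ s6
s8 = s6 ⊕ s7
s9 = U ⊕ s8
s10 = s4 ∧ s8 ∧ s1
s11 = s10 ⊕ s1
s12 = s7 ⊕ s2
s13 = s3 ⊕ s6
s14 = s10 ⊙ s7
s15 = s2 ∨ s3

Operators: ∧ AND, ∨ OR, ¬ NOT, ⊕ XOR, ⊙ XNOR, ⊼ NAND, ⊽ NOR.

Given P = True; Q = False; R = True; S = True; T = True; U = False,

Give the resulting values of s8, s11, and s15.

s8 = True, s11 = True, s15 = False

s1 = Q XOR P = False XOR True = True
s2 = s1 XOR R = True XOR True = False
s3 = T AND U = True AND False = False
s4 = U XOR s2 = False XOR False = False
s5 = s2 XNOR S = False XNOR True = False
s6 = U XNOR s5 = False XNOR False = True
s7 = s4 XNOR s6 = False XNOR True = False
s8 = s6 XOR s7 = True XOR False = True
s10 = s4 AND s8 AND s1 = False AND True AND True = False
s11 = s10 XOR s1 = False XOR True = True
s15 = s2 OR s3 = False OR False = False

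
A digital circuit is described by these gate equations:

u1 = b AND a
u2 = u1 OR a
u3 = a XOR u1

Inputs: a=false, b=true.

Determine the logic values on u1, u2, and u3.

u1 = false  u2 = false  u3 = false

u1 = b AND a = true AND false = false
u2 = u1 OR a = false OR false = false
u3 = a XOR u1 = false XOR false = false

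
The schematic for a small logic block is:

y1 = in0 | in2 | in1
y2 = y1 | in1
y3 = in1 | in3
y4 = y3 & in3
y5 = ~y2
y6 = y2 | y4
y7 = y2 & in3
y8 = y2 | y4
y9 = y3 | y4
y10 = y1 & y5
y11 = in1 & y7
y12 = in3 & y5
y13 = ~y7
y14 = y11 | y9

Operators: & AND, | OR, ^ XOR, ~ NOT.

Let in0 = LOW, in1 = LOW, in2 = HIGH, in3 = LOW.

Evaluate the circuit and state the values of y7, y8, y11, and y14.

y7 = LOW, y8 = HIGH, y11 = LOW, y14 = LOW

y1 = in0 OR in2 OR in1 = LOW OR HIGH OR LOW = HIGH
y2 = y1 OR in1 = HIGH OR LOW = HIGH
y3 = in1 OR in3 = LOW OR LOW = LOW
y4 = y3 AND in3 = LOW AND LOW = LOW
y7 = y2 AND in3 = HIGH AND LOW = LOW
y8 = y2 OR y4 = HIGH OR LOW = HIGH
y9 = y3 OR y4 = LOW OR LOW = LOW
y11 = in1 AND y7 = LOW AND LOW = LOW
y14 = y11 OR y9 = LOW OR LOW = LOW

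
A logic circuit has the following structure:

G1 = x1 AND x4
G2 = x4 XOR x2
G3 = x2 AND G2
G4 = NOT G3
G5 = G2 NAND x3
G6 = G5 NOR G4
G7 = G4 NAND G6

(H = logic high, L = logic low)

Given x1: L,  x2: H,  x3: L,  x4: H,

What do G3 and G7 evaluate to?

G2 = x4 XOR x2 = H XOR H = L
G3 = x2 AND G2 = H AND L = L
G4 = NOT G3 = NOT L = H
G5 = G2 NAND x3 = L NAND L = H
G6 = G5 NOR G4 = H NOR H = L
G7 = G4 NAND G6 = H NAND L = H

G3 = L, G7 = H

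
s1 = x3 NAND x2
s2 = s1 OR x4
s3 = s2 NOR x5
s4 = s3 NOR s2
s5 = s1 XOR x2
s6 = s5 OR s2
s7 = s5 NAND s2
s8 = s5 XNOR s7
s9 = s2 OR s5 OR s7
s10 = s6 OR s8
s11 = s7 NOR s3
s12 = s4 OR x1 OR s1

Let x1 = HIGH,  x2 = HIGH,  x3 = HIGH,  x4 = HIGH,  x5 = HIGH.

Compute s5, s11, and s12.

s5 = HIGH, s11 = HIGH, s12 = HIGH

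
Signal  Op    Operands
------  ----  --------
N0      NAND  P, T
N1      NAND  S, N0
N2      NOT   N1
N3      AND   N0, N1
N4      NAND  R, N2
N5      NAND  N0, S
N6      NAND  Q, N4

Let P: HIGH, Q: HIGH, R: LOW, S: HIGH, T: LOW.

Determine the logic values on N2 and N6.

N2 = HIGH, N6 = LOW

N0 = P NAND T = HIGH NAND LOW = HIGH
N1 = S NAND N0 = HIGH NAND HIGH = LOW
N2 = NOT N1 = NOT LOW = HIGH
N4 = R NAND N2 = LOW NAND HIGH = HIGH
N6 = Q NAND N4 = HIGH NAND HIGH = LOW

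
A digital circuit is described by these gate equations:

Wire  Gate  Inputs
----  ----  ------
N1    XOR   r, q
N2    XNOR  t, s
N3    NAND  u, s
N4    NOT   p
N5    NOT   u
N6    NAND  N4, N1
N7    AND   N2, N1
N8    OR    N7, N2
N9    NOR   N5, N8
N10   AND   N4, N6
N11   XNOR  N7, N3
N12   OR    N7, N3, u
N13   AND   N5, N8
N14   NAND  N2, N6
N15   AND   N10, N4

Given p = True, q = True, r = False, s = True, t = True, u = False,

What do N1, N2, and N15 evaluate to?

N1 = True, N2 = True, N15 = False

N1 = r XOR q = False XOR True = True
N2 = t XNOR s = True XNOR True = True
N4 = NOT p = NOT True = False
N6 = N4 NAND N1 = False NAND True = True
N10 = N4 AND N6 = False AND True = False
N15 = N10 AND N4 = False AND False = False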